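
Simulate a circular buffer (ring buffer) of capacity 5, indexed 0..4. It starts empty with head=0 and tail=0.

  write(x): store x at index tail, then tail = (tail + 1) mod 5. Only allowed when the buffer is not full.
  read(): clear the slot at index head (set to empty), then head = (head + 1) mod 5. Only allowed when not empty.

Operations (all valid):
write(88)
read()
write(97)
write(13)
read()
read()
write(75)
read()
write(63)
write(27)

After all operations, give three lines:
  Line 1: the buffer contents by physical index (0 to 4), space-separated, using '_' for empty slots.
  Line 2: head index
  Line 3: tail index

write(88): buf=[88 _ _ _ _], head=0, tail=1, size=1
read(): buf=[_ _ _ _ _], head=1, tail=1, size=0
write(97): buf=[_ 97 _ _ _], head=1, tail=2, size=1
write(13): buf=[_ 97 13 _ _], head=1, tail=3, size=2
read(): buf=[_ _ 13 _ _], head=2, tail=3, size=1
read(): buf=[_ _ _ _ _], head=3, tail=3, size=0
write(75): buf=[_ _ _ 75 _], head=3, tail=4, size=1
read(): buf=[_ _ _ _ _], head=4, tail=4, size=0
write(63): buf=[_ _ _ _ 63], head=4, tail=0, size=1
write(27): buf=[27 _ _ _ 63], head=4, tail=1, size=2

Answer: 27 _ _ _ 63
4
1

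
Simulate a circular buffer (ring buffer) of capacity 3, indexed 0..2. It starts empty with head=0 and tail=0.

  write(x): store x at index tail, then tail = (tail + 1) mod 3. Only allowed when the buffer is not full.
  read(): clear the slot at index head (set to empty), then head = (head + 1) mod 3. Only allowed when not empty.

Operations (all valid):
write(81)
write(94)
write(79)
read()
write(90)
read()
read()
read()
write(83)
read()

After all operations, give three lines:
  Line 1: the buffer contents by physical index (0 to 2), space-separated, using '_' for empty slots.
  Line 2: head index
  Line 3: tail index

Answer: _ _ _
2
2

Derivation:
write(81): buf=[81 _ _], head=0, tail=1, size=1
write(94): buf=[81 94 _], head=0, tail=2, size=2
write(79): buf=[81 94 79], head=0, tail=0, size=3
read(): buf=[_ 94 79], head=1, tail=0, size=2
write(90): buf=[90 94 79], head=1, tail=1, size=3
read(): buf=[90 _ 79], head=2, tail=1, size=2
read(): buf=[90 _ _], head=0, tail=1, size=1
read(): buf=[_ _ _], head=1, tail=1, size=0
write(83): buf=[_ 83 _], head=1, tail=2, size=1
read(): buf=[_ _ _], head=2, tail=2, size=0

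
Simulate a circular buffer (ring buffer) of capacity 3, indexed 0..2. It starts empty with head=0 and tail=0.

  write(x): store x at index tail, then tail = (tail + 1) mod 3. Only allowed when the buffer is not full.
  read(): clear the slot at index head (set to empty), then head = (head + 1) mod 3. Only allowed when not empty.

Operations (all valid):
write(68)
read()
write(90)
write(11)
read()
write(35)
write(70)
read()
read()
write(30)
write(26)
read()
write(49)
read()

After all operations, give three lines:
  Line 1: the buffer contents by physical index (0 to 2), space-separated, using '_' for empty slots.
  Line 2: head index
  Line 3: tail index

Answer: 26 49 _
0
2

Derivation:
write(68): buf=[68 _ _], head=0, tail=1, size=1
read(): buf=[_ _ _], head=1, tail=1, size=0
write(90): buf=[_ 90 _], head=1, tail=2, size=1
write(11): buf=[_ 90 11], head=1, tail=0, size=2
read(): buf=[_ _ 11], head=2, tail=0, size=1
write(35): buf=[35 _ 11], head=2, tail=1, size=2
write(70): buf=[35 70 11], head=2, tail=2, size=3
read(): buf=[35 70 _], head=0, tail=2, size=2
read(): buf=[_ 70 _], head=1, tail=2, size=1
write(30): buf=[_ 70 30], head=1, tail=0, size=2
write(26): buf=[26 70 30], head=1, tail=1, size=3
read(): buf=[26 _ 30], head=2, tail=1, size=2
write(49): buf=[26 49 30], head=2, tail=2, size=3
read(): buf=[26 49 _], head=0, tail=2, size=2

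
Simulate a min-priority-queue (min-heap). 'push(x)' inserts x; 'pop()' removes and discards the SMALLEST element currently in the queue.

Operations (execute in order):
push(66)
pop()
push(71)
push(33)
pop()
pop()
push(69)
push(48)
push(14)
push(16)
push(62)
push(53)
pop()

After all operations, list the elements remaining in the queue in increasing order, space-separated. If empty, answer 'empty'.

push(66): heap contents = [66]
pop() → 66: heap contents = []
push(71): heap contents = [71]
push(33): heap contents = [33, 71]
pop() → 33: heap contents = [71]
pop() → 71: heap contents = []
push(69): heap contents = [69]
push(48): heap contents = [48, 69]
push(14): heap contents = [14, 48, 69]
push(16): heap contents = [14, 16, 48, 69]
push(62): heap contents = [14, 16, 48, 62, 69]
push(53): heap contents = [14, 16, 48, 53, 62, 69]
pop() → 14: heap contents = [16, 48, 53, 62, 69]

Answer: 16 48 53 62 69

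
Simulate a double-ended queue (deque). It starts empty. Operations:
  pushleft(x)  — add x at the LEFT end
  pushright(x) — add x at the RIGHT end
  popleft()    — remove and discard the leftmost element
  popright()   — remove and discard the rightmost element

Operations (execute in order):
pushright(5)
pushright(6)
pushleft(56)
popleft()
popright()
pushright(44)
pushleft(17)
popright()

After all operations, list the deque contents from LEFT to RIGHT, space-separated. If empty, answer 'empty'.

pushright(5): [5]
pushright(6): [5, 6]
pushleft(56): [56, 5, 6]
popleft(): [5, 6]
popright(): [5]
pushright(44): [5, 44]
pushleft(17): [17, 5, 44]
popright(): [17, 5]

Answer: 17 5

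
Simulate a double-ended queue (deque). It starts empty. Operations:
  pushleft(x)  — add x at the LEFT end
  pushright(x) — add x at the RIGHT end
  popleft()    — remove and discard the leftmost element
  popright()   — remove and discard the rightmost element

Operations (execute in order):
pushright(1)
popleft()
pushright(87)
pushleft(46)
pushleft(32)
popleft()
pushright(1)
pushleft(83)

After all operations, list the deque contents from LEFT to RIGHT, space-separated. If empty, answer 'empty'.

pushright(1): [1]
popleft(): []
pushright(87): [87]
pushleft(46): [46, 87]
pushleft(32): [32, 46, 87]
popleft(): [46, 87]
pushright(1): [46, 87, 1]
pushleft(83): [83, 46, 87, 1]

Answer: 83 46 87 1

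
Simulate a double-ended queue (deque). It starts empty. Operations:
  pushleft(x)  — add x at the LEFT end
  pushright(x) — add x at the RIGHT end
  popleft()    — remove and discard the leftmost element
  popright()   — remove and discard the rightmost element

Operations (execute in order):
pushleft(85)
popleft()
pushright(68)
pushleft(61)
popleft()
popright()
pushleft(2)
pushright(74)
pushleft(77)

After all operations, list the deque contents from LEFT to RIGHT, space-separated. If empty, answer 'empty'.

pushleft(85): [85]
popleft(): []
pushright(68): [68]
pushleft(61): [61, 68]
popleft(): [68]
popright(): []
pushleft(2): [2]
pushright(74): [2, 74]
pushleft(77): [77, 2, 74]

Answer: 77 2 74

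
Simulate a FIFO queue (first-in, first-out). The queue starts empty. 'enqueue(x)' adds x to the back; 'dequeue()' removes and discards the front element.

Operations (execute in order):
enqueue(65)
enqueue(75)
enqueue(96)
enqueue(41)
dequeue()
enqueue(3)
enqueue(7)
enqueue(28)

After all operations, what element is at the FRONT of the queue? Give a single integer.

enqueue(65): queue = [65]
enqueue(75): queue = [65, 75]
enqueue(96): queue = [65, 75, 96]
enqueue(41): queue = [65, 75, 96, 41]
dequeue(): queue = [75, 96, 41]
enqueue(3): queue = [75, 96, 41, 3]
enqueue(7): queue = [75, 96, 41, 3, 7]
enqueue(28): queue = [75, 96, 41, 3, 7, 28]

Answer: 75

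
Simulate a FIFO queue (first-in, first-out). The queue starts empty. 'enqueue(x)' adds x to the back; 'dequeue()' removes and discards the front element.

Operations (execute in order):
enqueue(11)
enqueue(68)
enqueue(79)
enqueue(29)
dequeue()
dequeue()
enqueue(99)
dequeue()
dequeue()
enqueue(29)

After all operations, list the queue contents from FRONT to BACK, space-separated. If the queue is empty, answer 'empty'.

Answer: 99 29

Derivation:
enqueue(11): [11]
enqueue(68): [11, 68]
enqueue(79): [11, 68, 79]
enqueue(29): [11, 68, 79, 29]
dequeue(): [68, 79, 29]
dequeue(): [79, 29]
enqueue(99): [79, 29, 99]
dequeue(): [29, 99]
dequeue(): [99]
enqueue(29): [99, 29]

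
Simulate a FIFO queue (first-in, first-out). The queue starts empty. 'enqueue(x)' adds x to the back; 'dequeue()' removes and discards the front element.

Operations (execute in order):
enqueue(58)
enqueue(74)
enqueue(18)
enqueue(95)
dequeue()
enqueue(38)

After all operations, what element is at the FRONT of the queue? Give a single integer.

Answer: 74

Derivation:
enqueue(58): queue = [58]
enqueue(74): queue = [58, 74]
enqueue(18): queue = [58, 74, 18]
enqueue(95): queue = [58, 74, 18, 95]
dequeue(): queue = [74, 18, 95]
enqueue(38): queue = [74, 18, 95, 38]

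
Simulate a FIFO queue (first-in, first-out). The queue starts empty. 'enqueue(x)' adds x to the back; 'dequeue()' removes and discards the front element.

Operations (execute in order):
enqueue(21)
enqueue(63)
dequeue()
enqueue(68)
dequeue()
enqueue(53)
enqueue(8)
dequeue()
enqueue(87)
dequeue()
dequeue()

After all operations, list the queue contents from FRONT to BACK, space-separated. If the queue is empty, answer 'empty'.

Answer: 87

Derivation:
enqueue(21): [21]
enqueue(63): [21, 63]
dequeue(): [63]
enqueue(68): [63, 68]
dequeue(): [68]
enqueue(53): [68, 53]
enqueue(8): [68, 53, 8]
dequeue(): [53, 8]
enqueue(87): [53, 8, 87]
dequeue(): [8, 87]
dequeue(): [87]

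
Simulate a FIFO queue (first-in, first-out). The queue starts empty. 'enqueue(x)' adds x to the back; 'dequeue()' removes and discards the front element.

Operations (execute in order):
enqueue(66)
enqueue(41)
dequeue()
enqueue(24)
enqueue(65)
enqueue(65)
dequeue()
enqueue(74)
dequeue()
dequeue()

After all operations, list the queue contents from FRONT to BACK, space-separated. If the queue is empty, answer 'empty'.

Answer: 65 74

Derivation:
enqueue(66): [66]
enqueue(41): [66, 41]
dequeue(): [41]
enqueue(24): [41, 24]
enqueue(65): [41, 24, 65]
enqueue(65): [41, 24, 65, 65]
dequeue(): [24, 65, 65]
enqueue(74): [24, 65, 65, 74]
dequeue(): [65, 65, 74]
dequeue(): [65, 74]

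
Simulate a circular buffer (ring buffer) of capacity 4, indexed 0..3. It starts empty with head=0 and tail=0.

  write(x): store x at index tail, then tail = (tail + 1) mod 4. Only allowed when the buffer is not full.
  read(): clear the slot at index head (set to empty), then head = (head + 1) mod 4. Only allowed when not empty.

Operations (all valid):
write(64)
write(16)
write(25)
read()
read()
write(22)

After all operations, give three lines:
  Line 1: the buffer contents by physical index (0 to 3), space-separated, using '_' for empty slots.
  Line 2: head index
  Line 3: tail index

write(64): buf=[64 _ _ _], head=0, tail=1, size=1
write(16): buf=[64 16 _ _], head=0, tail=2, size=2
write(25): buf=[64 16 25 _], head=0, tail=3, size=3
read(): buf=[_ 16 25 _], head=1, tail=3, size=2
read(): buf=[_ _ 25 _], head=2, tail=3, size=1
write(22): buf=[_ _ 25 22], head=2, tail=0, size=2

Answer: _ _ 25 22
2
0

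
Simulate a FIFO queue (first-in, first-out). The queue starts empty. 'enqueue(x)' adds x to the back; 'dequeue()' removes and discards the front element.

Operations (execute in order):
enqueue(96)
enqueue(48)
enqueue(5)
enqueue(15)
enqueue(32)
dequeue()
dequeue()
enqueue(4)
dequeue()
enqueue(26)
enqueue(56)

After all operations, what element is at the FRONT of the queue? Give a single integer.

enqueue(96): queue = [96]
enqueue(48): queue = [96, 48]
enqueue(5): queue = [96, 48, 5]
enqueue(15): queue = [96, 48, 5, 15]
enqueue(32): queue = [96, 48, 5, 15, 32]
dequeue(): queue = [48, 5, 15, 32]
dequeue(): queue = [5, 15, 32]
enqueue(4): queue = [5, 15, 32, 4]
dequeue(): queue = [15, 32, 4]
enqueue(26): queue = [15, 32, 4, 26]
enqueue(56): queue = [15, 32, 4, 26, 56]

Answer: 15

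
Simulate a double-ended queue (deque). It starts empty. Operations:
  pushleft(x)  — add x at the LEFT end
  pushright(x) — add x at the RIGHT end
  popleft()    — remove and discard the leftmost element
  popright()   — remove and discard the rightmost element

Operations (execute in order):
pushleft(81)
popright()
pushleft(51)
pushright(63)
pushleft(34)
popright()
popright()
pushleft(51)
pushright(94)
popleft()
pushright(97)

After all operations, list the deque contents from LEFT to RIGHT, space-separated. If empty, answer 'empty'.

Answer: 34 94 97

Derivation:
pushleft(81): [81]
popright(): []
pushleft(51): [51]
pushright(63): [51, 63]
pushleft(34): [34, 51, 63]
popright(): [34, 51]
popright(): [34]
pushleft(51): [51, 34]
pushright(94): [51, 34, 94]
popleft(): [34, 94]
pushright(97): [34, 94, 97]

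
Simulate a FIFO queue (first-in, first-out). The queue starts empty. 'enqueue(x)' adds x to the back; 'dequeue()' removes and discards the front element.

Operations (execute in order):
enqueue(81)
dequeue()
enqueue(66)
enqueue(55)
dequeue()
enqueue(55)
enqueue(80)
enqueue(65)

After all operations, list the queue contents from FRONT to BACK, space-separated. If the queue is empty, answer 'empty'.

enqueue(81): [81]
dequeue(): []
enqueue(66): [66]
enqueue(55): [66, 55]
dequeue(): [55]
enqueue(55): [55, 55]
enqueue(80): [55, 55, 80]
enqueue(65): [55, 55, 80, 65]

Answer: 55 55 80 65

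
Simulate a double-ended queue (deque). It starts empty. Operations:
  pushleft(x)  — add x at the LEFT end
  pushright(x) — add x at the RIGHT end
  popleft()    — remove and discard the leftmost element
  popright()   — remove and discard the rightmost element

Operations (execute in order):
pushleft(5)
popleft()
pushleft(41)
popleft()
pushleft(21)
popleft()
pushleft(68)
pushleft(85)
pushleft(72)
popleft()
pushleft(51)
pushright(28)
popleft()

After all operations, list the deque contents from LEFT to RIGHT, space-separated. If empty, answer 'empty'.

pushleft(5): [5]
popleft(): []
pushleft(41): [41]
popleft(): []
pushleft(21): [21]
popleft(): []
pushleft(68): [68]
pushleft(85): [85, 68]
pushleft(72): [72, 85, 68]
popleft(): [85, 68]
pushleft(51): [51, 85, 68]
pushright(28): [51, 85, 68, 28]
popleft(): [85, 68, 28]

Answer: 85 68 28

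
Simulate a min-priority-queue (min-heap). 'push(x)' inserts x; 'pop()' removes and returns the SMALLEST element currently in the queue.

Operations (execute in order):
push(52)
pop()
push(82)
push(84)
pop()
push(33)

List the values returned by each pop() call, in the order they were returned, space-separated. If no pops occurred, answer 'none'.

push(52): heap contents = [52]
pop() → 52: heap contents = []
push(82): heap contents = [82]
push(84): heap contents = [82, 84]
pop() → 82: heap contents = [84]
push(33): heap contents = [33, 84]

Answer: 52 82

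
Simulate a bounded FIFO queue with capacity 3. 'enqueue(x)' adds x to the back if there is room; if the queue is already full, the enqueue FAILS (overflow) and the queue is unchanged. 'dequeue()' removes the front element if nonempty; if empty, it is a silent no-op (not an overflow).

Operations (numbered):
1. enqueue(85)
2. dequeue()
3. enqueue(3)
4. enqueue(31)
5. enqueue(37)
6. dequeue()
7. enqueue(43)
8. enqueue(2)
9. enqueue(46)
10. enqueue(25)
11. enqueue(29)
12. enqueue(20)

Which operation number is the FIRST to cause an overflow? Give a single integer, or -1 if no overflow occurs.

Answer: 8

Derivation:
1. enqueue(85): size=1
2. dequeue(): size=0
3. enqueue(3): size=1
4. enqueue(31): size=2
5. enqueue(37): size=3
6. dequeue(): size=2
7. enqueue(43): size=3
8. enqueue(2): size=3=cap → OVERFLOW (fail)
9. enqueue(46): size=3=cap → OVERFLOW (fail)
10. enqueue(25): size=3=cap → OVERFLOW (fail)
11. enqueue(29): size=3=cap → OVERFLOW (fail)
12. enqueue(20): size=3=cap → OVERFLOW (fail)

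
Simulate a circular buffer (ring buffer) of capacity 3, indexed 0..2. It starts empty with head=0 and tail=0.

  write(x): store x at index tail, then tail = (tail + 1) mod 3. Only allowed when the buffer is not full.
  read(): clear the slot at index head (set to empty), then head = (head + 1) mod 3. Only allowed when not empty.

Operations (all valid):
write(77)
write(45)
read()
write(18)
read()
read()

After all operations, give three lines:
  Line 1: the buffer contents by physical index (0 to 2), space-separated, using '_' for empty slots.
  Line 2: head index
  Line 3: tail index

write(77): buf=[77 _ _], head=0, tail=1, size=1
write(45): buf=[77 45 _], head=0, tail=2, size=2
read(): buf=[_ 45 _], head=1, tail=2, size=1
write(18): buf=[_ 45 18], head=1, tail=0, size=2
read(): buf=[_ _ 18], head=2, tail=0, size=1
read(): buf=[_ _ _], head=0, tail=0, size=0

Answer: _ _ _
0
0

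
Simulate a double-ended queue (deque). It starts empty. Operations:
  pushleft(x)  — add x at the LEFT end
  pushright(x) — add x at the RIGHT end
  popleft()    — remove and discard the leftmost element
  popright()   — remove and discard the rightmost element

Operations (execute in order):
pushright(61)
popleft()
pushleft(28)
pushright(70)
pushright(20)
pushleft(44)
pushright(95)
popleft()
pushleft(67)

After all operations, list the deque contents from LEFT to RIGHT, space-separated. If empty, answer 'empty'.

Answer: 67 28 70 20 95

Derivation:
pushright(61): [61]
popleft(): []
pushleft(28): [28]
pushright(70): [28, 70]
pushright(20): [28, 70, 20]
pushleft(44): [44, 28, 70, 20]
pushright(95): [44, 28, 70, 20, 95]
popleft(): [28, 70, 20, 95]
pushleft(67): [67, 28, 70, 20, 95]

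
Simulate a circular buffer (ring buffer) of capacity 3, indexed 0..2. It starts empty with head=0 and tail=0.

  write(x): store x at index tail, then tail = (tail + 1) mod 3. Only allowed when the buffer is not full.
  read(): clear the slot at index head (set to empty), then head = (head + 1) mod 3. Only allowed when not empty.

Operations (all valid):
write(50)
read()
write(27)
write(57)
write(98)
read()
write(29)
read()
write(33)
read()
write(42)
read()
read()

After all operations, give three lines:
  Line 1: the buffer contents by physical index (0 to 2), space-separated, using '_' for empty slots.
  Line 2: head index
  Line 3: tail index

Answer: 42 _ _
0
1

Derivation:
write(50): buf=[50 _ _], head=0, tail=1, size=1
read(): buf=[_ _ _], head=1, tail=1, size=0
write(27): buf=[_ 27 _], head=1, tail=2, size=1
write(57): buf=[_ 27 57], head=1, tail=0, size=2
write(98): buf=[98 27 57], head=1, tail=1, size=3
read(): buf=[98 _ 57], head=2, tail=1, size=2
write(29): buf=[98 29 57], head=2, tail=2, size=3
read(): buf=[98 29 _], head=0, tail=2, size=2
write(33): buf=[98 29 33], head=0, tail=0, size=3
read(): buf=[_ 29 33], head=1, tail=0, size=2
write(42): buf=[42 29 33], head=1, tail=1, size=3
read(): buf=[42 _ 33], head=2, tail=1, size=2
read(): buf=[42 _ _], head=0, tail=1, size=1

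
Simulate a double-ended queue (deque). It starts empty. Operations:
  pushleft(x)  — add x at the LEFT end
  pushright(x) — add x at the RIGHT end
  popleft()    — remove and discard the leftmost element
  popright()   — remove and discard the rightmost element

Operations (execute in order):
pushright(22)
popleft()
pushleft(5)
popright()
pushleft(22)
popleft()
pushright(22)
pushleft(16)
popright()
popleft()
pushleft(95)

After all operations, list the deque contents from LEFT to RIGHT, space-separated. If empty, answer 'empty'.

Answer: 95

Derivation:
pushright(22): [22]
popleft(): []
pushleft(5): [5]
popright(): []
pushleft(22): [22]
popleft(): []
pushright(22): [22]
pushleft(16): [16, 22]
popright(): [16]
popleft(): []
pushleft(95): [95]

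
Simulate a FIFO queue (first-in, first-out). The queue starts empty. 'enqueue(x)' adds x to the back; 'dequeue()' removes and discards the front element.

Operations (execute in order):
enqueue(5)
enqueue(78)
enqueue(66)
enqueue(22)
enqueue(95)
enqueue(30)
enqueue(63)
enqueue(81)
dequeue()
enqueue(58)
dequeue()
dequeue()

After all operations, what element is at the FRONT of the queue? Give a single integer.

enqueue(5): queue = [5]
enqueue(78): queue = [5, 78]
enqueue(66): queue = [5, 78, 66]
enqueue(22): queue = [5, 78, 66, 22]
enqueue(95): queue = [5, 78, 66, 22, 95]
enqueue(30): queue = [5, 78, 66, 22, 95, 30]
enqueue(63): queue = [5, 78, 66, 22, 95, 30, 63]
enqueue(81): queue = [5, 78, 66, 22, 95, 30, 63, 81]
dequeue(): queue = [78, 66, 22, 95, 30, 63, 81]
enqueue(58): queue = [78, 66, 22, 95, 30, 63, 81, 58]
dequeue(): queue = [66, 22, 95, 30, 63, 81, 58]
dequeue(): queue = [22, 95, 30, 63, 81, 58]

Answer: 22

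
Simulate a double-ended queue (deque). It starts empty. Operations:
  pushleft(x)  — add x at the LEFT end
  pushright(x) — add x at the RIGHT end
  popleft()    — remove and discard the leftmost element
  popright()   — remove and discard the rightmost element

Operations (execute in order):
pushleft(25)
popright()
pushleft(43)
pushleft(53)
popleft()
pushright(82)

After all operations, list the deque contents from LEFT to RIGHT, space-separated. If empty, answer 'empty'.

pushleft(25): [25]
popright(): []
pushleft(43): [43]
pushleft(53): [53, 43]
popleft(): [43]
pushright(82): [43, 82]

Answer: 43 82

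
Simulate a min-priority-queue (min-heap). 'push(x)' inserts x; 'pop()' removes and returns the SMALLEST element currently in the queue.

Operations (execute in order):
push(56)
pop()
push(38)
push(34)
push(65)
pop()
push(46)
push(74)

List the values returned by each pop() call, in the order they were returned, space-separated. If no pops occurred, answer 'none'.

push(56): heap contents = [56]
pop() → 56: heap contents = []
push(38): heap contents = [38]
push(34): heap contents = [34, 38]
push(65): heap contents = [34, 38, 65]
pop() → 34: heap contents = [38, 65]
push(46): heap contents = [38, 46, 65]
push(74): heap contents = [38, 46, 65, 74]

Answer: 56 34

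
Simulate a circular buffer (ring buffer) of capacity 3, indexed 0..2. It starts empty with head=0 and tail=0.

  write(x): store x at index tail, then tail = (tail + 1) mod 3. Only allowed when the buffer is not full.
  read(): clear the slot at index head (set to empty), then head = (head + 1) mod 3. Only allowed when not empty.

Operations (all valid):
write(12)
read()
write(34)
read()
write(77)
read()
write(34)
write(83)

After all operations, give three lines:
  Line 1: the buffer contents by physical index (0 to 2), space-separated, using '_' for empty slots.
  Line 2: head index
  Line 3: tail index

write(12): buf=[12 _ _], head=0, tail=1, size=1
read(): buf=[_ _ _], head=1, tail=1, size=0
write(34): buf=[_ 34 _], head=1, tail=2, size=1
read(): buf=[_ _ _], head=2, tail=2, size=0
write(77): buf=[_ _ 77], head=2, tail=0, size=1
read(): buf=[_ _ _], head=0, tail=0, size=0
write(34): buf=[34 _ _], head=0, tail=1, size=1
write(83): buf=[34 83 _], head=0, tail=2, size=2

Answer: 34 83 _
0
2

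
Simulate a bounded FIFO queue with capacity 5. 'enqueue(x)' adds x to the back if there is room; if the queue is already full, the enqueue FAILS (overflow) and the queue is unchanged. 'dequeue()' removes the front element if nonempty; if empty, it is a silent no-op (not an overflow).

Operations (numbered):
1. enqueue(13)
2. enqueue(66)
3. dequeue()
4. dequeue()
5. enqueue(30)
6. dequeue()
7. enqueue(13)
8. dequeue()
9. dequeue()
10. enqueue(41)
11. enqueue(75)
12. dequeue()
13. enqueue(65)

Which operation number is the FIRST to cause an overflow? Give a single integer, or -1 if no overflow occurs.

Answer: -1

Derivation:
1. enqueue(13): size=1
2. enqueue(66): size=2
3. dequeue(): size=1
4. dequeue(): size=0
5. enqueue(30): size=1
6. dequeue(): size=0
7. enqueue(13): size=1
8. dequeue(): size=0
9. dequeue(): empty, no-op, size=0
10. enqueue(41): size=1
11. enqueue(75): size=2
12. dequeue(): size=1
13. enqueue(65): size=2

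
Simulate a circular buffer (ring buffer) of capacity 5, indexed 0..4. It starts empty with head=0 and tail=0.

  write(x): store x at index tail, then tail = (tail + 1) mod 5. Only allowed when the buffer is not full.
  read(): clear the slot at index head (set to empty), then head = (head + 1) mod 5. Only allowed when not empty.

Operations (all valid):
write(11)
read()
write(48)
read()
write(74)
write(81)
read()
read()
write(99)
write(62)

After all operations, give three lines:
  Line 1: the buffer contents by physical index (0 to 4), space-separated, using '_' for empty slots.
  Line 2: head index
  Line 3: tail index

Answer: 62 _ _ _ 99
4
1

Derivation:
write(11): buf=[11 _ _ _ _], head=0, tail=1, size=1
read(): buf=[_ _ _ _ _], head=1, tail=1, size=0
write(48): buf=[_ 48 _ _ _], head=1, tail=2, size=1
read(): buf=[_ _ _ _ _], head=2, tail=2, size=0
write(74): buf=[_ _ 74 _ _], head=2, tail=3, size=1
write(81): buf=[_ _ 74 81 _], head=2, tail=4, size=2
read(): buf=[_ _ _ 81 _], head=3, tail=4, size=1
read(): buf=[_ _ _ _ _], head=4, tail=4, size=0
write(99): buf=[_ _ _ _ 99], head=4, tail=0, size=1
write(62): buf=[62 _ _ _ 99], head=4, tail=1, size=2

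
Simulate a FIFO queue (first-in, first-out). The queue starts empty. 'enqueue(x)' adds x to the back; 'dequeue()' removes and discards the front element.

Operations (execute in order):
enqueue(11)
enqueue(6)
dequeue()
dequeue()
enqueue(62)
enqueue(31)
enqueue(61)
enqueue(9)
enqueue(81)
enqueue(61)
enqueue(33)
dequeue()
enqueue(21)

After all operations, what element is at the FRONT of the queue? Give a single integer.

Answer: 31

Derivation:
enqueue(11): queue = [11]
enqueue(6): queue = [11, 6]
dequeue(): queue = [6]
dequeue(): queue = []
enqueue(62): queue = [62]
enqueue(31): queue = [62, 31]
enqueue(61): queue = [62, 31, 61]
enqueue(9): queue = [62, 31, 61, 9]
enqueue(81): queue = [62, 31, 61, 9, 81]
enqueue(61): queue = [62, 31, 61, 9, 81, 61]
enqueue(33): queue = [62, 31, 61, 9, 81, 61, 33]
dequeue(): queue = [31, 61, 9, 81, 61, 33]
enqueue(21): queue = [31, 61, 9, 81, 61, 33, 21]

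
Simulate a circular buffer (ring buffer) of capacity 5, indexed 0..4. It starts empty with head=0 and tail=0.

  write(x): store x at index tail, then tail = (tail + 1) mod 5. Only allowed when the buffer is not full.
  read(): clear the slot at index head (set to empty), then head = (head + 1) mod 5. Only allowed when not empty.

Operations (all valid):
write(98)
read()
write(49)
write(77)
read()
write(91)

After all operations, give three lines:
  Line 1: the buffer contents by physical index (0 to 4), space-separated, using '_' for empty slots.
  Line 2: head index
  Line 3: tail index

Answer: _ _ 77 91 _
2
4

Derivation:
write(98): buf=[98 _ _ _ _], head=0, tail=1, size=1
read(): buf=[_ _ _ _ _], head=1, tail=1, size=0
write(49): buf=[_ 49 _ _ _], head=1, tail=2, size=1
write(77): buf=[_ 49 77 _ _], head=1, tail=3, size=2
read(): buf=[_ _ 77 _ _], head=2, tail=3, size=1
write(91): buf=[_ _ 77 91 _], head=2, tail=4, size=2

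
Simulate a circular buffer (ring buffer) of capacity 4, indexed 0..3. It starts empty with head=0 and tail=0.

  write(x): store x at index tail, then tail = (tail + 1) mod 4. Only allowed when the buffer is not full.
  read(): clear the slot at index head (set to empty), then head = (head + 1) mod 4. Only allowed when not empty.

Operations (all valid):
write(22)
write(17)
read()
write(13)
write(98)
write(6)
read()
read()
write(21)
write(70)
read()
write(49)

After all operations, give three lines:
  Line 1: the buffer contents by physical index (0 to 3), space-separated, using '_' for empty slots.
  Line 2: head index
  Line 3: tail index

Answer: 6 21 70 49
0
0

Derivation:
write(22): buf=[22 _ _ _], head=0, tail=1, size=1
write(17): buf=[22 17 _ _], head=0, tail=2, size=2
read(): buf=[_ 17 _ _], head=1, tail=2, size=1
write(13): buf=[_ 17 13 _], head=1, tail=3, size=2
write(98): buf=[_ 17 13 98], head=1, tail=0, size=3
write(6): buf=[6 17 13 98], head=1, tail=1, size=4
read(): buf=[6 _ 13 98], head=2, tail=1, size=3
read(): buf=[6 _ _ 98], head=3, tail=1, size=2
write(21): buf=[6 21 _ 98], head=3, tail=2, size=3
write(70): buf=[6 21 70 98], head=3, tail=3, size=4
read(): buf=[6 21 70 _], head=0, tail=3, size=3
write(49): buf=[6 21 70 49], head=0, tail=0, size=4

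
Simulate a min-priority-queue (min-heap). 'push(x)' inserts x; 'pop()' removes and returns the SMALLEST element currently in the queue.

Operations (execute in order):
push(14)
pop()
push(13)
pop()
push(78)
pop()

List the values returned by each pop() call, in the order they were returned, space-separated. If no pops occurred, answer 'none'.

Answer: 14 13 78

Derivation:
push(14): heap contents = [14]
pop() → 14: heap contents = []
push(13): heap contents = [13]
pop() → 13: heap contents = []
push(78): heap contents = [78]
pop() → 78: heap contents = []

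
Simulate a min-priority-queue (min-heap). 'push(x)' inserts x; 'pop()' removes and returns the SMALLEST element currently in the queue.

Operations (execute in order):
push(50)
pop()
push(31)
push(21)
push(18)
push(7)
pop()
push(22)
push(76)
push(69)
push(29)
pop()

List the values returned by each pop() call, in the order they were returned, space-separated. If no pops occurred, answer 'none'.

Answer: 50 7 18

Derivation:
push(50): heap contents = [50]
pop() → 50: heap contents = []
push(31): heap contents = [31]
push(21): heap contents = [21, 31]
push(18): heap contents = [18, 21, 31]
push(7): heap contents = [7, 18, 21, 31]
pop() → 7: heap contents = [18, 21, 31]
push(22): heap contents = [18, 21, 22, 31]
push(76): heap contents = [18, 21, 22, 31, 76]
push(69): heap contents = [18, 21, 22, 31, 69, 76]
push(29): heap contents = [18, 21, 22, 29, 31, 69, 76]
pop() → 18: heap contents = [21, 22, 29, 31, 69, 76]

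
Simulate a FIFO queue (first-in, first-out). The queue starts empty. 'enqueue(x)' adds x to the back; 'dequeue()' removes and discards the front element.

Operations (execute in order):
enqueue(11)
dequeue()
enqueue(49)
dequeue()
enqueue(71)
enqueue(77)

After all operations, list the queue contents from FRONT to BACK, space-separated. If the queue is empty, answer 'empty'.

Answer: 71 77

Derivation:
enqueue(11): [11]
dequeue(): []
enqueue(49): [49]
dequeue(): []
enqueue(71): [71]
enqueue(77): [71, 77]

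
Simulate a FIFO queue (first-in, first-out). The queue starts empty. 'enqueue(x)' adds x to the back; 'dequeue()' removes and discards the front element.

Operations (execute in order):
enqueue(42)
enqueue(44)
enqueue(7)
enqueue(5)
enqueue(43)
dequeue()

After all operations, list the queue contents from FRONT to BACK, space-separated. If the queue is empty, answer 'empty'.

Answer: 44 7 5 43

Derivation:
enqueue(42): [42]
enqueue(44): [42, 44]
enqueue(7): [42, 44, 7]
enqueue(5): [42, 44, 7, 5]
enqueue(43): [42, 44, 7, 5, 43]
dequeue(): [44, 7, 5, 43]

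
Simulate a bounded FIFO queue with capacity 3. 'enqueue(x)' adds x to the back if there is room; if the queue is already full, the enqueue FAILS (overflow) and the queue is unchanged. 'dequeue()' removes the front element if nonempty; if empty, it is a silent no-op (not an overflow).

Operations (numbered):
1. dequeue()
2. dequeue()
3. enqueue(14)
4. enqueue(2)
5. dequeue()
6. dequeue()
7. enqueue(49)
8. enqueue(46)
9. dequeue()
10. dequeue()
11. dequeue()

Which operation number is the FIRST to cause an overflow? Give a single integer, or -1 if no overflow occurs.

Answer: -1

Derivation:
1. dequeue(): empty, no-op, size=0
2. dequeue(): empty, no-op, size=0
3. enqueue(14): size=1
4. enqueue(2): size=2
5. dequeue(): size=1
6. dequeue(): size=0
7. enqueue(49): size=1
8. enqueue(46): size=2
9. dequeue(): size=1
10. dequeue(): size=0
11. dequeue(): empty, no-op, size=0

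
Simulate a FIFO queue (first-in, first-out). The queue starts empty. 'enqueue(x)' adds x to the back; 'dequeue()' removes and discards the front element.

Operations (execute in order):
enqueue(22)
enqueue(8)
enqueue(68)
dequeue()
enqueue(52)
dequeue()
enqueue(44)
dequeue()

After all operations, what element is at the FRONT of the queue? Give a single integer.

enqueue(22): queue = [22]
enqueue(8): queue = [22, 8]
enqueue(68): queue = [22, 8, 68]
dequeue(): queue = [8, 68]
enqueue(52): queue = [8, 68, 52]
dequeue(): queue = [68, 52]
enqueue(44): queue = [68, 52, 44]
dequeue(): queue = [52, 44]

Answer: 52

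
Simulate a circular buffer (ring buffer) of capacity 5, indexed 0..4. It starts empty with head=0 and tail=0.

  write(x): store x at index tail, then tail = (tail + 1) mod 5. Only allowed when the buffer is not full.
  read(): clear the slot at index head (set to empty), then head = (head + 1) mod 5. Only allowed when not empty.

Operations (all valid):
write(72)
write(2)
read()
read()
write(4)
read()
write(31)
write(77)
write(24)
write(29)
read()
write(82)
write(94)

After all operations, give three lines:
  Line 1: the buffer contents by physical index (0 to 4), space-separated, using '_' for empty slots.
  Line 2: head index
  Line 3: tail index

write(72): buf=[72 _ _ _ _], head=0, tail=1, size=1
write(2): buf=[72 2 _ _ _], head=0, tail=2, size=2
read(): buf=[_ 2 _ _ _], head=1, tail=2, size=1
read(): buf=[_ _ _ _ _], head=2, tail=2, size=0
write(4): buf=[_ _ 4 _ _], head=2, tail=3, size=1
read(): buf=[_ _ _ _ _], head=3, tail=3, size=0
write(31): buf=[_ _ _ 31 _], head=3, tail=4, size=1
write(77): buf=[_ _ _ 31 77], head=3, tail=0, size=2
write(24): buf=[24 _ _ 31 77], head=3, tail=1, size=3
write(29): buf=[24 29 _ 31 77], head=3, tail=2, size=4
read(): buf=[24 29 _ _ 77], head=4, tail=2, size=3
write(82): buf=[24 29 82 _ 77], head=4, tail=3, size=4
write(94): buf=[24 29 82 94 77], head=4, tail=4, size=5

Answer: 24 29 82 94 77
4
4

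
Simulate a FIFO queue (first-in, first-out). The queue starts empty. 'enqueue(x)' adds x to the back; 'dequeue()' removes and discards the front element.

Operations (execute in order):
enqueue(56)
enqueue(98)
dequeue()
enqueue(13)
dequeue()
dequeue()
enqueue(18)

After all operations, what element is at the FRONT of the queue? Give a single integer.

enqueue(56): queue = [56]
enqueue(98): queue = [56, 98]
dequeue(): queue = [98]
enqueue(13): queue = [98, 13]
dequeue(): queue = [13]
dequeue(): queue = []
enqueue(18): queue = [18]

Answer: 18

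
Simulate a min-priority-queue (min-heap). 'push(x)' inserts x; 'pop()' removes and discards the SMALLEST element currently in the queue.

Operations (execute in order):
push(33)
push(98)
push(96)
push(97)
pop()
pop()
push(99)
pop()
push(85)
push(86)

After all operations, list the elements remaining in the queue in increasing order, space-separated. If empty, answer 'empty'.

push(33): heap contents = [33]
push(98): heap contents = [33, 98]
push(96): heap contents = [33, 96, 98]
push(97): heap contents = [33, 96, 97, 98]
pop() → 33: heap contents = [96, 97, 98]
pop() → 96: heap contents = [97, 98]
push(99): heap contents = [97, 98, 99]
pop() → 97: heap contents = [98, 99]
push(85): heap contents = [85, 98, 99]
push(86): heap contents = [85, 86, 98, 99]

Answer: 85 86 98 99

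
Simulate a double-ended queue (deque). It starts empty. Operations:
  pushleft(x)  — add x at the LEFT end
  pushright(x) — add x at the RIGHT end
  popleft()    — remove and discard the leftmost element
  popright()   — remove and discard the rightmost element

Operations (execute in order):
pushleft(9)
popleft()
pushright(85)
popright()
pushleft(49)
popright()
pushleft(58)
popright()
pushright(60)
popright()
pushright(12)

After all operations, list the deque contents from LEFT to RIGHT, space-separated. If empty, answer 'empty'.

Answer: 12

Derivation:
pushleft(9): [9]
popleft(): []
pushright(85): [85]
popright(): []
pushleft(49): [49]
popright(): []
pushleft(58): [58]
popright(): []
pushright(60): [60]
popright(): []
pushright(12): [12]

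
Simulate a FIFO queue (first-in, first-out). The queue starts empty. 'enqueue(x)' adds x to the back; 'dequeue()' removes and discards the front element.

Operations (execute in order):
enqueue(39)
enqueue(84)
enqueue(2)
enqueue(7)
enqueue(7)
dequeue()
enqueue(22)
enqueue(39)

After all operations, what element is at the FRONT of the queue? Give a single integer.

enqueue(39): queue = [39]
enqueue(84): queue = [39, 84]
enqueue(2): queue = [39, 84, 2]
enqueue(7): queue = [39, 84, 2, 7]
enqueue(7): queue = [39, 84, 2, 7, 7]
dequeue(): queue = [84, 2, 7, 7]
enqueue(22): queue = [84, 2, 7, 7, 22]
enqueue(39): queue = [84, 2, 7, 7, 22, 39]

Answer: 84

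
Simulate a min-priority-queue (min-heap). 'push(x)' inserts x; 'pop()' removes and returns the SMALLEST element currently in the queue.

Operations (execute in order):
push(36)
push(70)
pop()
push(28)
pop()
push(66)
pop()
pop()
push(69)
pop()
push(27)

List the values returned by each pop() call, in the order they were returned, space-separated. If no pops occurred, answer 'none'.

push(36): heap contents = [36]
push(70): heap contents = [36, 70]
pop() → 36: heap contents = [70]
push(28): heap contents = [28, 70]
pop() → 28: heap contents = [70]
push(66): heap contents = [66, 70]
pop() → 66: heap contents = [70]
pop() → 70: heap contents = []
push(69): heap contents = [69]
pop() → 69: heap contents = []
push(27): heap contents = [27]

Answer: 36 28 66 70 69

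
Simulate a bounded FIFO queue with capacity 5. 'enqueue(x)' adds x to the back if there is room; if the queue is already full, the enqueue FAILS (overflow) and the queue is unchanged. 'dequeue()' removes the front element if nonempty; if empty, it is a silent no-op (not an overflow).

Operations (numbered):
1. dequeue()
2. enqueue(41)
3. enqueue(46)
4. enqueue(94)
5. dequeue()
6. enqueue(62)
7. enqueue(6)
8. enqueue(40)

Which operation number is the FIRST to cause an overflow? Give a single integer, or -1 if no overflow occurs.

1. dequeue(): empty, no-op, size=0
2. enqueue(41): size=1
3. enqueue(46): size=2
4. enqueue(94): size=3
5. dequeue(): size=2
6. enqueue(62): size=3
7. enqueue(6): size=4
8. enqueue(40): size=5

Answer: -1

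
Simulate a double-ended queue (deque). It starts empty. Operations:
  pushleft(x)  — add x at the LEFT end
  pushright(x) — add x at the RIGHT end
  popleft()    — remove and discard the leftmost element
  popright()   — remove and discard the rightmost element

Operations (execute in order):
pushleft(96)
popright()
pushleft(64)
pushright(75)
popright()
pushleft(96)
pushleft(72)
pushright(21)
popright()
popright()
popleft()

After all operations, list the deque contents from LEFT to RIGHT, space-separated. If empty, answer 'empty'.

Answer: 96

Derivation:
pushleft(96): [96]
popright(): []
pushleft(64): [64]
pushright(75): [64, 75]
popright(): [64]
pushleft(96): [96, 64]
pushleft(72): [72, 96, 64]
pushright(21): [72, 96, 64, 21]
popright(): [72, 96, 64]
popright(): [72, 96]
popleft(): [96]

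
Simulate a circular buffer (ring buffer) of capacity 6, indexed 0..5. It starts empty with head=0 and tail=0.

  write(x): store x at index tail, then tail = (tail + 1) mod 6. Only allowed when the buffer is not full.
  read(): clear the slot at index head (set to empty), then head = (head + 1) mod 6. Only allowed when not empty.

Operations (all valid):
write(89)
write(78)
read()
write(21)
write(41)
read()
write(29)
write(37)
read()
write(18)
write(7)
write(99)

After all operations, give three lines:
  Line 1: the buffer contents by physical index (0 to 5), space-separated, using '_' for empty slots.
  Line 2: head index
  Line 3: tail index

Answer: 18 7 99 41 29 37
3
3

Derivation:
write(89): buf=[89 _ _ _ _ _], head=0, tail=1, size=1
write(78): buf=[89 78 _ _ _ _], head=0, tail=2, size=2
read(): buf=[_ 78 _ _ _ _], head=1, tail=2, size=1
write(21): buf=[_ 78 21 _ _ _], head=1, tail=3, size=2
write(41): buf=[_ 78 21 41 _ _], head=1, tail=4, size=3
read(): buf=[_ _ 21 41 _ _], head=2, tail=4, size=2
write(29): buf=[_ _ 21 41 29 _], head=2, tail=5, size=3
write(37): buf=[_ _ 21 41 29 37], head=2, tail=0, size=4
read(): buf=[_ _ _ 41 29 37], head=3, tail=0, size=3
write(18): buf=[18 _ _ 41 29 37], head=3, tail=1, size=4
write(7): buf=[18 7 _ 41 29 37], head=3, tail=2, size=5
write(99): buf=[18 7 99 41 29 37], head=3, tail=3, size=6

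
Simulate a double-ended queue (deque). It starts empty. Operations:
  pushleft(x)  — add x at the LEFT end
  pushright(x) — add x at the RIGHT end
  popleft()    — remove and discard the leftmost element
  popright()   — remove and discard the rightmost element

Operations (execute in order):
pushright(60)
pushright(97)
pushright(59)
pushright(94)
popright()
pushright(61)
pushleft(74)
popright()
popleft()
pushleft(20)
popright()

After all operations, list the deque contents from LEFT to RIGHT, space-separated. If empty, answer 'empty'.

Answer: 20 60 97

Derivation:
pushright(60): [60]
pushright(97): [60, 97]
pushright(59): [60, 97, 59]
pushright(94): [60, 97, 59, 94]
popright(): [60, 97, 59]
pushright(61): [60, 97, 59, 61]
pushleft(74): [74, 60, 97, 59, 61]
popright(): [74, 60, 97, 59]
popleft(): [60, 97, 59]
pushleft(20): [20, 60, 97, 59]
popright(): [20, 60, 97]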